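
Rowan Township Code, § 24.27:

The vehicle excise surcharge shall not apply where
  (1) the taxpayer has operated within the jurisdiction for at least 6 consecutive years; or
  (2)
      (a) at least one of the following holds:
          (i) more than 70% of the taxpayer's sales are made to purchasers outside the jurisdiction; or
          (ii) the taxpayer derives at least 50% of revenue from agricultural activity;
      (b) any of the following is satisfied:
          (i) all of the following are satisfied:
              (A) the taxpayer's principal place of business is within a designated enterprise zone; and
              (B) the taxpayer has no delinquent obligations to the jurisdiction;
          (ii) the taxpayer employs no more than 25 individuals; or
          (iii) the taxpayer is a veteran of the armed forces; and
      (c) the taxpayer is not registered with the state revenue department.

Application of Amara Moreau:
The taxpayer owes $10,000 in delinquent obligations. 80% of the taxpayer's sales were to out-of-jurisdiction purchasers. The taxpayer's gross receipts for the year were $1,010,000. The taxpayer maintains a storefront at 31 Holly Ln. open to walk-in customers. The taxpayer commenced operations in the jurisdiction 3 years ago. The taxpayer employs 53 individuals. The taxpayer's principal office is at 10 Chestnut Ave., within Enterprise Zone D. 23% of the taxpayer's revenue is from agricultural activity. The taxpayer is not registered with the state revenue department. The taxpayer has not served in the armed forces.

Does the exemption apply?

(1) ≥ 6 yrs in jurisdiction — not met.
(i) >70% out-of-jur. sales — holds.
(ii) ≥50% agricultural — fails.
So (a) is satisfied (T OR F).
(A) in enterprise zone — satisfied.
(B) no delinquency — not satisfied.
So (i) is not satisfied (T AND F).
(ii) ≤ 25 employees — not satisfied.
(iii) veteran — not satisfied.
So (b) is not satisfied (F OR F OR F).
(c) not (state-registered) — satisfied.
(2) = T AND F AND T = false.
Overall = F OR F = false.

No — not exempt.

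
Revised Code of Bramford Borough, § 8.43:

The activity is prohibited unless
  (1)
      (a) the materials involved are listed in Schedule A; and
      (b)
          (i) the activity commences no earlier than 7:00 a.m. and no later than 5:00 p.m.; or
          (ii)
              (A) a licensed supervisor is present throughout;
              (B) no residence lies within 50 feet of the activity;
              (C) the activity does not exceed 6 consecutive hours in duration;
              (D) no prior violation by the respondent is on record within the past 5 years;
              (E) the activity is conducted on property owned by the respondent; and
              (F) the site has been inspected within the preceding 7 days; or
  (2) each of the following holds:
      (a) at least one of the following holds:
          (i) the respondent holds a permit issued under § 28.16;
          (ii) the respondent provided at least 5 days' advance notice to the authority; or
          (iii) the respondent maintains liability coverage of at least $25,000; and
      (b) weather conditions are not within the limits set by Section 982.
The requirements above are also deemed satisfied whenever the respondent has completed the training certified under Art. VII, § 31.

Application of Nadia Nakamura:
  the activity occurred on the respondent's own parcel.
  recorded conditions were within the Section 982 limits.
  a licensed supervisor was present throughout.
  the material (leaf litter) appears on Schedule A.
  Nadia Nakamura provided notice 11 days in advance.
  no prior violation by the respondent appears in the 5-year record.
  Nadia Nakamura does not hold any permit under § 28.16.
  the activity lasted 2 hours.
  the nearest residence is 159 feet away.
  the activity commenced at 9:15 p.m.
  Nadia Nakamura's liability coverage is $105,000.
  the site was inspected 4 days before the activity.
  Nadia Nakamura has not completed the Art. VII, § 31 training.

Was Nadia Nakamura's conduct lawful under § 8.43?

(a) Schedule A material — met.
(i) start within hours — not satisfied.
(A) supervisor present — holds.
(B) no residence in 50 ft — satisfied.
(C) ≤ 6 hrs duration — satisfied.
(D) no prior violation — holds.
(E) own property — satisfied.
(F) site inspected — met.
So (ii) is satisfied (T AND T AND T AND T AND T AND T).
(b) = F OR T = true.
(1): T AND T → true.
(i) holds permit — fails.
(ii) ≥5 days' notice — met.
(iii) coverage ≥ $25,000 — met.
(a) = F OR T OR T = true.
(b) not (weather ok) — fails.
So (2) is not satisfied (T AND F).
Overall: T OR F → true.
Exception (training certified) — not satisfied.
Result: main true OR exception false → true.

Yes — lawful.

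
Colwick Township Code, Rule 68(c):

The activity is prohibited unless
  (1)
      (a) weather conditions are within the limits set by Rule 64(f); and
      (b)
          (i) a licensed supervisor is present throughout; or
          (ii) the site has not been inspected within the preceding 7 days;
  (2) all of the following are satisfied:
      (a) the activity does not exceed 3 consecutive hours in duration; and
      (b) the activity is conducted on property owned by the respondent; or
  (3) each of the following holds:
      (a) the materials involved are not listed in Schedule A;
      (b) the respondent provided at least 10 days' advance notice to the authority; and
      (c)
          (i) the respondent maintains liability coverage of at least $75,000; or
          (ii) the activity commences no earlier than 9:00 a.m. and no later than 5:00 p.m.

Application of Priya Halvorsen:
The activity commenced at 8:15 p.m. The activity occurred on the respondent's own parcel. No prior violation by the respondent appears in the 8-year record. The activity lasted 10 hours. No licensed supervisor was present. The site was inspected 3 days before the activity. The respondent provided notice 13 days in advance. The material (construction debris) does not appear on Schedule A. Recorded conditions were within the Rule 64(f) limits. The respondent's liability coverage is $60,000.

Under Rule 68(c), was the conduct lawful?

(a) weather ok — satisfied.
(i) supervisor present — fails.
(ii) not (site inspected) — not satisfied.
(b) = F OR F = false.
(1) = T AND F = false.
(a) ≤ 3 hrs duration — fails.
(b) own property — met.
So (2) is not satisfied (F AND T).
(a) not (Schedule A material) — met.
(b) ≥10 days' notice — satisfied.
(i) coverage ≥ $75,000 — fails.
(ii) start within hours — not satisfied.
(c): F OR F → false.
(3): T AND T AND F → false.
Overall = F OR F OR F = false.

No — unlawful.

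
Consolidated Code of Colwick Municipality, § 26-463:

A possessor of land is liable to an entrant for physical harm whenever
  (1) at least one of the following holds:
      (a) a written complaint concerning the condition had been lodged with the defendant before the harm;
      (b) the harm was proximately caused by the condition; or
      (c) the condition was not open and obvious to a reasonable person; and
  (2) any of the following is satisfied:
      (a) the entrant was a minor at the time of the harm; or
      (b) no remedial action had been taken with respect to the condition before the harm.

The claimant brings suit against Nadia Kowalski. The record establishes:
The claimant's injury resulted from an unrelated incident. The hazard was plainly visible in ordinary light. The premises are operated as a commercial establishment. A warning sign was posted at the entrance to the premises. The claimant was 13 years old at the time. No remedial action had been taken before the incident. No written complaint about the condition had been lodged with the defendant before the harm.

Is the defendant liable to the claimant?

(a) complaint lodged — not met.
(b) proximate cause — fails.
(c) not open/obvious — fails.
(1) = F OR F OR F = false.
(a) entrant a minor — holds.
(b) no remedial action — satisfied.
(2): T OR T → true.
So Overall is not satisfied (F AND T).

No — not liable.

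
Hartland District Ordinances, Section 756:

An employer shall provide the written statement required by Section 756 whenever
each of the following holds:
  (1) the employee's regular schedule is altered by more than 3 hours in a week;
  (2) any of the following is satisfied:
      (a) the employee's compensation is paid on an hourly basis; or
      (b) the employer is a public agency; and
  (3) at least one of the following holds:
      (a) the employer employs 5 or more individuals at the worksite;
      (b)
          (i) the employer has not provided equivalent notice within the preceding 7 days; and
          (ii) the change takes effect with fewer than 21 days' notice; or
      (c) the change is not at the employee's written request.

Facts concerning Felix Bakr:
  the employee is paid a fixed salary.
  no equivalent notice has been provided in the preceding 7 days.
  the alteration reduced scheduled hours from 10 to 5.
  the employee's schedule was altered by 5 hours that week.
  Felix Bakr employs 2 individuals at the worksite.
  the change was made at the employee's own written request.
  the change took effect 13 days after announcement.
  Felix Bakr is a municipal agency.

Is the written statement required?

(1) schedule shift > 3h — satisfied.
(a) hourly-paid — fails.
(b) public agency — met.
(2) = F OR T = true.
(a) ≥ 5 at site — not satisfied.
(i) no recent notice — holds.
(ii) < 21 days' notice — holds.
(b): T AND T → true.
(c) not employee-requested — fails.
So (3) is satisfied (F OR T OR F).
Overall: T AND T AND T → true.

Yes — required.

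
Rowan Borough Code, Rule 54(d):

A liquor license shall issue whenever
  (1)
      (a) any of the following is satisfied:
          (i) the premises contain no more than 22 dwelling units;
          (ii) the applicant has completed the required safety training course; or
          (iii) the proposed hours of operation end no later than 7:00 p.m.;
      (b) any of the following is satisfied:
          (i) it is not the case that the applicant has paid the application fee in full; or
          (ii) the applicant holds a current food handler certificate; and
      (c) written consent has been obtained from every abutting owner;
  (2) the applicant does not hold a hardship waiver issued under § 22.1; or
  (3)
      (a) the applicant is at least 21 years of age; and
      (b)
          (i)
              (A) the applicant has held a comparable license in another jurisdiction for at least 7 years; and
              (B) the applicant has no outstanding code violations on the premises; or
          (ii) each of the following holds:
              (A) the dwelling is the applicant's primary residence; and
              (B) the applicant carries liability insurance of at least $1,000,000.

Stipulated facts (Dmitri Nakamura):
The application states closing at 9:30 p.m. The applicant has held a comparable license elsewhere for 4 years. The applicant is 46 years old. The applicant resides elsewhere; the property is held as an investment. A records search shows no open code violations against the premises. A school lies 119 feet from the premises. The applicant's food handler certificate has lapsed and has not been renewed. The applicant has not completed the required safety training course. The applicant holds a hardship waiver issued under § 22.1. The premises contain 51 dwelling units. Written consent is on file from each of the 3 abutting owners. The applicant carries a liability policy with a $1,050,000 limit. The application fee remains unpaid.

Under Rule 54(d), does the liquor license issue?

(i) ≤ 22 units — fails.
(ii) safety training — fails.
(iii) closes by 7 p.m. — not satisfied.
(a) = F OR F OR F = false.
(i) not (fee paid) — satisfied.
(ii) food handler cert. — not satisfied.
(b): T OR F → true.
(c) all abutters consent — holds.
(1): F AND T AND T → false.
(2) not (hardship waiver) — not met.
(a) age ≥ 21 — holds.
(A) prior license ≥ 7 yr — not met.
(B) no code violations — met.
So (i) is not satisfied (F AND T).
(A) primary residence — not satisfied.
(B) insurance ≥ $1,000,000 — satisfied.
(ii) = F AND T = false.
(b) = F OR F = false.
So (3) is not satisfied (T AND F).
Overall: F OR F OR F → false.

No — denied.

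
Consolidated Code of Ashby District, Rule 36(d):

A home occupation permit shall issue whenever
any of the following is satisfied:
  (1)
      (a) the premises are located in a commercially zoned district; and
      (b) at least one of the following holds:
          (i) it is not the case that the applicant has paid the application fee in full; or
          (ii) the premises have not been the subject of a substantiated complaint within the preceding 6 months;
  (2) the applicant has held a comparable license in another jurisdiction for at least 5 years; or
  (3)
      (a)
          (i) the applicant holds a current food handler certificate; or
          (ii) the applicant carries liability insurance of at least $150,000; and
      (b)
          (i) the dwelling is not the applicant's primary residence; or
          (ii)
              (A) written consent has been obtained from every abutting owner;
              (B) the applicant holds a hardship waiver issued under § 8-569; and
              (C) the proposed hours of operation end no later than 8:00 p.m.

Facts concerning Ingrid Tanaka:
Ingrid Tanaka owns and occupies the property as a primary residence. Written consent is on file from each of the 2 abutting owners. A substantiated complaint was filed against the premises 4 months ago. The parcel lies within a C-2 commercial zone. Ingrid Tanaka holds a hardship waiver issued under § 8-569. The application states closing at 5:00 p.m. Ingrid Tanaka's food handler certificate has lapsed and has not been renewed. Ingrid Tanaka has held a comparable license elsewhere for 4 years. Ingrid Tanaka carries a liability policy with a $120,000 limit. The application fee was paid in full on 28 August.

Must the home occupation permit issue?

(a) commercially zoned — holds.
(i) not (fee paid) — not met.
(ii) no complaint in 6 mo. — not satisfied.
(b): F OR F → false.
So (1) is not satisfied (T AND F).
(2) prior license ≥ 5 yr — not met.
(i) food handler cert. — fails.
(ii) insurance ≥ $150,000 — not satisfied.
(a) = F OR F = false.
(i) not (primary residence) — not satisfied.
(A) all abutters consent — holds.
(B) hardship waiver — met.
(C) closes by 8 p.m. — satisfied.
So (ii) is satisfied (T AND T AND T).
So (b) is satisfied (F OR T).
(3) = F AND T = false.
Overall: F OR F OR F → false.

No — denied.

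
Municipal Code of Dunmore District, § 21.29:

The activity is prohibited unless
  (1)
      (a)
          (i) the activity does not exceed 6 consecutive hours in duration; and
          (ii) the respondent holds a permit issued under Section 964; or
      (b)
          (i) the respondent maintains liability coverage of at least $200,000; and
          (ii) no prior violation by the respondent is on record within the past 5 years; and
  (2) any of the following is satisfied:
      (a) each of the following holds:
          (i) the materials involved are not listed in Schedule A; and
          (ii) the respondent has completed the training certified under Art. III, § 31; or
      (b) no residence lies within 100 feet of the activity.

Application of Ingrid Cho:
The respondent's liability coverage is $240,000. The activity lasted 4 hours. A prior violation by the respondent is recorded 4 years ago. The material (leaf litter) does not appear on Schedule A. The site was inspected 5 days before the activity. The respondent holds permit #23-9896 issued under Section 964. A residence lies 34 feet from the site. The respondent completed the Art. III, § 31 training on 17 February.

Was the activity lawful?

(i) ≤ 6 hrs duration — satisfied.
(ii) holds permit — met.
(a) = T AND T = true.
(i) coverage ≥ $200,000 — met.
(ii) no prior violation — not satisfied.
So (b) is not satisfied (T AND F).
So (1) is satisfied (T OR F).
(i) not (Schedule A material) — met.
(ii) training certified — satisfied.
So (a) is satisfied (T AND T).
(b) no residence in 100 ft — not met.
(2) = T OR F = true.
Overall = T AND T = true.

Yes — lawful.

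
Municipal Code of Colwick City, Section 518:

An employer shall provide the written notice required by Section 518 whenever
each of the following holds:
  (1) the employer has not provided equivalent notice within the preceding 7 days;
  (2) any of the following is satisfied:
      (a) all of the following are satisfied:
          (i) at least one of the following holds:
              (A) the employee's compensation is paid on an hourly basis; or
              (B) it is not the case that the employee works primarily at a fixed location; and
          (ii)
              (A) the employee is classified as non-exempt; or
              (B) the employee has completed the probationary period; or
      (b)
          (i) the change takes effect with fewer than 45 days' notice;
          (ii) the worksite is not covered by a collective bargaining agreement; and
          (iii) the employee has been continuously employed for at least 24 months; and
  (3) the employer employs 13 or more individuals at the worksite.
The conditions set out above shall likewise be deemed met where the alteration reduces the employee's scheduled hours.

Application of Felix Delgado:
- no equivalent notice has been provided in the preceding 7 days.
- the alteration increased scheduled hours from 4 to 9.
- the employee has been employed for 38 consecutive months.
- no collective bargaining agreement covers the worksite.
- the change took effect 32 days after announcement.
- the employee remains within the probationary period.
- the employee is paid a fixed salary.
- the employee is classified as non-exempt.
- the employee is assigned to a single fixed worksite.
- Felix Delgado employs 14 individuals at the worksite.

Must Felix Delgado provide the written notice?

Yes — required.

(1) no recent notice — met.
(A) hourly-paid — fails.
(B) not (fixed location) — not met.
(i) = F OR F = false.
(A) non-exempt — satisfied.
(B) past probation — fails.
(ii) = T OR F = true.
(a) = F AND T = false.
(i) < 45 days' notice — met.
(ii) no CBA — holds.
(iii) tenure ≥ 24 mo. — met.
(b): T AND T AND T → true.
(2): F OR T → true.
(3) ≥ 13 at site — satisfied.
So Overall is satisfied (T AND T AND T).
Exception (hours reduced) — not satisfied.
Result: main true OR exception false → true.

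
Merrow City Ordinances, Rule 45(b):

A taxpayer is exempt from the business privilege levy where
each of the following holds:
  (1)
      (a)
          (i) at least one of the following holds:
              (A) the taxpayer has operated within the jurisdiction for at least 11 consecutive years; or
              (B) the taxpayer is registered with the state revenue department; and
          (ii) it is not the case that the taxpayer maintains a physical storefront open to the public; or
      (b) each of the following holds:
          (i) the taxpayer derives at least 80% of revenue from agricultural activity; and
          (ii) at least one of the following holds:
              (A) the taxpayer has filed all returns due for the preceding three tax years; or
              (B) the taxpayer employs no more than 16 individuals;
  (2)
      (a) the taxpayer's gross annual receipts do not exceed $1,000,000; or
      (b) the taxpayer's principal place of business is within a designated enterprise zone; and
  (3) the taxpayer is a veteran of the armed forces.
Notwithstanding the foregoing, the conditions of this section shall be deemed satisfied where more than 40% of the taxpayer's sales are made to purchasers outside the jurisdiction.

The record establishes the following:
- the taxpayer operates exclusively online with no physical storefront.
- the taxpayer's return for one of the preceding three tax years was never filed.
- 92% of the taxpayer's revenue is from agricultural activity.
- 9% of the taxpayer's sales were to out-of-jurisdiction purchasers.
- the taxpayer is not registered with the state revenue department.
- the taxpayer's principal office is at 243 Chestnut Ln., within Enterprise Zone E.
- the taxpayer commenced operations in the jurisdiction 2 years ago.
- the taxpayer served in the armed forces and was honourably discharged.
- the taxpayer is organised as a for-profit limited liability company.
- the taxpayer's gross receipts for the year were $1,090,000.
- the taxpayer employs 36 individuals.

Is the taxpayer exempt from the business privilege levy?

No — not exempt.

(A) ≥ 11 yrs in jurisdiction — fails.
(B) state-registered — not satisfied.
(i): F OR F → false.
(ii) not (has storefront) — holds.
So (a) is not satisfied (F AND T).
(i) ≥80% agricultural — met.
(A) returns current — not satisfied.
(B) ≤ 16 employees — fails.
(ii): F OR F → false.
(b) = T AND F = false.
(1): F OR F → false.
(a) receipts ≤ $1,000,000 — not satisfied.
(b) in enterprise zone — satisfied.
(2): F OR T → true.
(3) veteran — met.
So Overall is not satisfied (F AND T AND T).
Exception (>40% out-of-jur. sales) — not satisfied.
Result: main false OR exception false → false.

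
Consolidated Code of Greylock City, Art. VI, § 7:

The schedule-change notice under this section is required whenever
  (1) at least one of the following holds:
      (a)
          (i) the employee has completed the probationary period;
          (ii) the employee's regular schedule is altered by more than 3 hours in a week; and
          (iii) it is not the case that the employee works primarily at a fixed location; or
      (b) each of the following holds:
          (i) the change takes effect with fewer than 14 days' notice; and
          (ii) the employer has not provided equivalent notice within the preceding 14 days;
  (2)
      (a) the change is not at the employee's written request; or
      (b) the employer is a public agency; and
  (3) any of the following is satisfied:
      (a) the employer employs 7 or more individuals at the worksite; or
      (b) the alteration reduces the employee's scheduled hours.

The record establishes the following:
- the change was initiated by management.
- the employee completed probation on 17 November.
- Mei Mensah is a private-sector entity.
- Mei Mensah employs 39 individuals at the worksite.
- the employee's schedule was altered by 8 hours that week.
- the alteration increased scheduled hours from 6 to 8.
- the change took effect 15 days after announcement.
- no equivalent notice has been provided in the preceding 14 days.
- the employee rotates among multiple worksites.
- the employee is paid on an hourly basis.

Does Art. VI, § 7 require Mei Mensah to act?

(i) past probation — holds.
(ii) schedule shift > 3h — satisfied.
(iii) not (fixed location) — met.
(a): T AND T AND T → true.
(i) < 14 days' notice — fails.
(ii) no recent notice — holds.
So (b) is not satisfied (F AND T).
(1) = T OR F = true.
(a) not employee-requested — met.
(b) public agency — not satisfied.
(2): T OR F → true.
(a) ≥ 7 at site — satisfied.
(b) hours reduced — fails.
So (3) is satisfied (T OR F).
So Overall is satisfied (T AND T AND T).

Yes — required.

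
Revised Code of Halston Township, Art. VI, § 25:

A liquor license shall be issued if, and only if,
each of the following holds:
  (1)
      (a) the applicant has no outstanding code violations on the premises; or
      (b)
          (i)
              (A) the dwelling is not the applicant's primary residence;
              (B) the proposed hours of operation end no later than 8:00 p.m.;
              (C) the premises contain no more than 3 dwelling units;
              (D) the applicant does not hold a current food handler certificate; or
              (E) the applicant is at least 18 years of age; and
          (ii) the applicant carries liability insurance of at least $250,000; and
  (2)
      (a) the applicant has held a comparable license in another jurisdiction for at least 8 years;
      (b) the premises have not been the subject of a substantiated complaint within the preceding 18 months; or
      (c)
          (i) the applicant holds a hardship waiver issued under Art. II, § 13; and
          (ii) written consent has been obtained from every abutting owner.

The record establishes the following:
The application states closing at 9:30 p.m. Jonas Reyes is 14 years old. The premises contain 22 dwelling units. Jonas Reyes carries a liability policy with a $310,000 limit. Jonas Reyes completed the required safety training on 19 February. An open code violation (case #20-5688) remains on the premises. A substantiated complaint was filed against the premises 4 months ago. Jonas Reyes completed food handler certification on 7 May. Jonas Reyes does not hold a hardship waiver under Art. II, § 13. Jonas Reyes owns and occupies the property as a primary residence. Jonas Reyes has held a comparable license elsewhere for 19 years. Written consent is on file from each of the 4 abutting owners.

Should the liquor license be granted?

No — denied.

(a) no code violations — fails.
(A) not (primary residence) — not satisfied.
(B) closes by 8 p.m. — not met.
(C) ≤ 3 units — fails.
(D) not (food handler cert.) — not satisfied.
(E) age ≥ 18 — not met.
So (i) is not satisfied (F OR F OR F OR F OR F).
(ii) insurance ≥ $250,000 — satisfied.
(b) = F AND T = false.
(1) = F OR F = false.
(a) prior license ≥ 8 yr — met.
(b) no complaint in 18 mo. — fails.
(i) hardship waiver — not satisfied.
(ii) all abutters consent — holds.
So (c) is not satisfied (F AND T).
(2) = T OR F OR F = true.
Overall = F AND T = false.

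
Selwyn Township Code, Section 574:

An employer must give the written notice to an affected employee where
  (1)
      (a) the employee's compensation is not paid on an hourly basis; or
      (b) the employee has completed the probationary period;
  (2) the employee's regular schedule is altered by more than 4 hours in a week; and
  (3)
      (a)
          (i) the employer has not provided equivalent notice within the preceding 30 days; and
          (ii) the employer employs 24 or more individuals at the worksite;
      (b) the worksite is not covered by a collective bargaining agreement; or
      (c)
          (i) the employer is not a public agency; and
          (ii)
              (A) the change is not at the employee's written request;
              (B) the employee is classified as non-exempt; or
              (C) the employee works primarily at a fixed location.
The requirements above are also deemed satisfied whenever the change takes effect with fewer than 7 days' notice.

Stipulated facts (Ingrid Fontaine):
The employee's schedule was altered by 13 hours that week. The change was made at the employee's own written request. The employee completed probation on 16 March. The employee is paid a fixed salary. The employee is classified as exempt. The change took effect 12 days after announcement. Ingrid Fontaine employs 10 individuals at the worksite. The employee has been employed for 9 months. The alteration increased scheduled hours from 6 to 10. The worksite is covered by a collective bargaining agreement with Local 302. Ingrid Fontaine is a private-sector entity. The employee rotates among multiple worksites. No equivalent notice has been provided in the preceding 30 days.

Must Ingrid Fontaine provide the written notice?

(a) not (hourly-paid) — satisfied.
(b) past probation — met.
(1) = T OR T = true.
(2) schedule shift > 4h — met.
(i) no recent notice — satisfied.
(ii) ≥ 24 at site — not satisfied.
(a) = T AND F = false.
(b) no CBA — not met.
(i) not (public agency) — met.
(A) not employee-requested — fails.
(B) non-exempt — not satisfied.
(C) fixed location — not met.
So (ii) is not satisfied (F OR F OR F).
(c) = T AND F = false.
(3) = F OR F OR F = false.
Overall: T AND T AND F → false.
Exception (< 7 days' notice) — not satisfied.
Result: main false OR exception false → false.

No — not required.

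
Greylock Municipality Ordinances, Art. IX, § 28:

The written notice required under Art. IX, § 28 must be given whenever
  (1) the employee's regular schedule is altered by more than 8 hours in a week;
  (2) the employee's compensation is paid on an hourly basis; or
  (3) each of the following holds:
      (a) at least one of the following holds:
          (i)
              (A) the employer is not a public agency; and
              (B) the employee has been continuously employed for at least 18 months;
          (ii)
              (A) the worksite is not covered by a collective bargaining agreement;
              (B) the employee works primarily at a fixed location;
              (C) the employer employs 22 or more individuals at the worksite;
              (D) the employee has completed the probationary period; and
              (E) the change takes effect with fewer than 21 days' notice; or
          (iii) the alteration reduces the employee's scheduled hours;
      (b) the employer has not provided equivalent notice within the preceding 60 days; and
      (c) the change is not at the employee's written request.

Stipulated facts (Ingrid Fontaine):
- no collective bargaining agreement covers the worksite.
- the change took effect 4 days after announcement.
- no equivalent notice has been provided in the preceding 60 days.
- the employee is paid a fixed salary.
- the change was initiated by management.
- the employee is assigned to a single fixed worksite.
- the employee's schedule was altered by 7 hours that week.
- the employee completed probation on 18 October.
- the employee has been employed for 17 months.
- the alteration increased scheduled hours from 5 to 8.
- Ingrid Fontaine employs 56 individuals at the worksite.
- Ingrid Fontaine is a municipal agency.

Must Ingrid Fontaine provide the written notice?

Yes — required.

(1) schedule shift > 8h — fails.
(2) hourly-paid — fails.
(A) not (public agency) — fails.
(B) tenure ≥ 18 mo. — fails.
(i): F AND F → false.
(A) no CBA — holds.
(B) fixed location — met.
(C) ≥ 22 at site — met.
(D) past probation — holds.
(E) < 21 days' notice — satisfied.
(ii): T AND T AND T AND T AND T → true.
(iii) hours reduced — fails.
(a): F OR T OR F → true.
(b) no recent notice — holds.
(c) not employee-requested — met.
(3) = T AND T AND T = true.
Overall: F OR F OR T → true.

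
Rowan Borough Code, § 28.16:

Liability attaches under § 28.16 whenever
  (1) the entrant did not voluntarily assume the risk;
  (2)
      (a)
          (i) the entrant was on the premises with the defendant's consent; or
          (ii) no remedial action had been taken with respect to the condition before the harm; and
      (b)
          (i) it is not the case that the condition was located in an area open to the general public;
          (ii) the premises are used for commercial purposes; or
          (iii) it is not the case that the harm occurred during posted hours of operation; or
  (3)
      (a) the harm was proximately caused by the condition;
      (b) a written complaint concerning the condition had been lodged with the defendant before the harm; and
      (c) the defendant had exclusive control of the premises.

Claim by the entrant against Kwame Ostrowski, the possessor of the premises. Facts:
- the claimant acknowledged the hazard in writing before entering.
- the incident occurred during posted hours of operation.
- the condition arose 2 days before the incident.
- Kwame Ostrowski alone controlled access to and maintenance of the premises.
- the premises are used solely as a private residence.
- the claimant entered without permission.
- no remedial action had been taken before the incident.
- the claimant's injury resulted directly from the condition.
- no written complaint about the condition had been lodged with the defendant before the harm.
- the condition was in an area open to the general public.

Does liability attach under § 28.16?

No — not liable.

(1) no assumed risk — fails.
(i) consent to enter — not satisfied.
(ii) no remedial action — holds.
So (a) is satisfied (F OR T).
(i) not (public area) — fails.
(ii) commercial use — not met.
(iii) not (during posted hours) — fails.
(b): F OR F OR F → false.
(2) = T AND F = false.
(a) proximate cause — satisfied.
(b) complaint lodged — fails.
(c) exclusive control — satisfied.
So (3) is not satisfied (T AND F AND T).
Overall = F OR F OR F = false.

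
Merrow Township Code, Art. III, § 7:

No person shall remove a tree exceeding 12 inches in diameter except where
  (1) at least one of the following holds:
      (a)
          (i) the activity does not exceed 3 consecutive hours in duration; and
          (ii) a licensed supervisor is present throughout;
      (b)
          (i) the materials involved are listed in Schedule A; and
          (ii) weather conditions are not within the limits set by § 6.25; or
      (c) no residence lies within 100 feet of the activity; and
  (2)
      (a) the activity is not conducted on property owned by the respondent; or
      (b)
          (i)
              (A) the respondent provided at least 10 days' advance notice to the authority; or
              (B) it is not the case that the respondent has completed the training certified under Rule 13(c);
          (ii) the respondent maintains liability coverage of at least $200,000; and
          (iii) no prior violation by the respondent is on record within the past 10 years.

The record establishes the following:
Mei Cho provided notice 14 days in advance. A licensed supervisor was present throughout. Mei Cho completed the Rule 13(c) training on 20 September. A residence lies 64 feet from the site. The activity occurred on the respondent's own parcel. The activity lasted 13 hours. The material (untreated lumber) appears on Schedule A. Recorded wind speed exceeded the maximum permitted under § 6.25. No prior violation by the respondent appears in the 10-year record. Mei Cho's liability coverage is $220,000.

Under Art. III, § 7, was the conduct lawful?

(i) ≤ 3 hrs duration — not satisfied.
(ii) supervisor present — holds.
(a) = F AND T = false.
(i) Schedule A material — met.
(ii) not (weather ok) — met.
(b) = T AND T = true.
(c) no residence in 100 ft — fails.
(1): F OR T OR F → true.
(a) not (own property) — fails.
(A) ≥10 days' notice — holds.
(B) not (training certified) — not met.
(i): T OR F → true.
(ii) coverage ≥ $200,000 — holds.
(iii) no prior violation — satisfied.
(b) = T AND T AND T = true.
(2) = F OR T = true.
So Overall is satisfied (T AND T).

Yes — lawful.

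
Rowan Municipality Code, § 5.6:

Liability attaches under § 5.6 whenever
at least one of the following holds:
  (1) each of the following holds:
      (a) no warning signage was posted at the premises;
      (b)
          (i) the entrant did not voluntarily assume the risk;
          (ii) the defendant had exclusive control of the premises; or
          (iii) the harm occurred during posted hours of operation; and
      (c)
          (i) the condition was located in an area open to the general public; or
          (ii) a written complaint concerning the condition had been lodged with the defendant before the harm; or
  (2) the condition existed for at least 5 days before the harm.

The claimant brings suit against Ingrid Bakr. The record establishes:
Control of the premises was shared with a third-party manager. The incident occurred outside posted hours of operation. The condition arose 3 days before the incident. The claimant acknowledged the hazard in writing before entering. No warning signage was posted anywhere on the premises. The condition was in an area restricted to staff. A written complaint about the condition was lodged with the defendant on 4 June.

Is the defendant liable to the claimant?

(a) no signage posted — holds.
(i) no assumed risk — fails.
(ii) exclusive control — not met.
(iii) during posted hours — fails.
(b) = F OR F OR F = false.
(i) public area — fails.
(ii) complaint lodged — holds.
(c) = F OR T = true.
So (1) is not satisfied (T AND F AND T).
(2) condition ≥5 days old — not met.
Overall = F OR F = false.

No — not liable.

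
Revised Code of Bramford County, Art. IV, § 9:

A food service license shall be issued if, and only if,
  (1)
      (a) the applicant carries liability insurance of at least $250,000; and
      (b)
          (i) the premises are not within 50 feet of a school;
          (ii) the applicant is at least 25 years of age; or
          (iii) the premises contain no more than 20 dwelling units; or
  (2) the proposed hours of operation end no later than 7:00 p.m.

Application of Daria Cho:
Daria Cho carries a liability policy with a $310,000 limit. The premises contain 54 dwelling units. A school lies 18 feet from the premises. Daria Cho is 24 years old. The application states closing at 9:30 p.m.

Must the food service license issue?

No — denied.

(a) insurance ≥ $250,000 — met.
(i) ≥50 ft from school — not satisfied.
(ii) age ≥ 25 — fails.
(iii) ≤ 20 units — not satisfied.
(b): F OR F OR F → false.
So (1) is not satisfied (T AND F).
(2) closes by 7 p.m. — not met.
Overall: F OR F → false.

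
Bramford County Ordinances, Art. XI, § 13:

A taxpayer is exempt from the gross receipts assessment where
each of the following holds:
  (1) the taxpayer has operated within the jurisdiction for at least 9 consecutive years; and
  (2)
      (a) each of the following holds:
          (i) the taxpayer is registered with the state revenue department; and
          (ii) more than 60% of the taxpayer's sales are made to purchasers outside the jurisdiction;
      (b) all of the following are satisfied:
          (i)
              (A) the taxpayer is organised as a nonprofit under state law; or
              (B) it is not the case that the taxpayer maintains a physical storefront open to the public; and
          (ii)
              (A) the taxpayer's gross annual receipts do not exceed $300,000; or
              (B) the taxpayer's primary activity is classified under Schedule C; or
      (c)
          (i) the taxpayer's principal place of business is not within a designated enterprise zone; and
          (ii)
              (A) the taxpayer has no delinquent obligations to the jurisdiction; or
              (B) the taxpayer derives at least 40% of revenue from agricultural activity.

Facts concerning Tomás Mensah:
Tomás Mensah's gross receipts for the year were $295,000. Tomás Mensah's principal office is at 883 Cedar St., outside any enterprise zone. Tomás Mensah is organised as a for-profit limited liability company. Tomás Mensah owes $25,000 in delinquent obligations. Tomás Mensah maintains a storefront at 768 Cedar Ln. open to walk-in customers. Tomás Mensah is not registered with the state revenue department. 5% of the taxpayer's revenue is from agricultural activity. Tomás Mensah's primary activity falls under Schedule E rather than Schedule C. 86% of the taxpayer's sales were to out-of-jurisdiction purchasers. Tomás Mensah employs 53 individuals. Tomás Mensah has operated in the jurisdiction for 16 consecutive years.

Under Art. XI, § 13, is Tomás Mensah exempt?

No — not exempt.

(1) ≥ 9 yrs in jurisdiction — met.
(i) state-registered — fails.
(ii) >60% out-of-jur. sales — met.
(a) = F AND T = false.
(A) nonprofit — fails.
(B) not (has storefront) — fails.
So (i) is not satisfied (F OR F).
(A) receipts ≤ $300,000 — met.
(B) Schedule C activity — not met.
(ii): T OR F → true.
(b): F AND T → false.
(i) not (in enterprise zone) — holds.
(A) no delinquency — not met.
(B) ≥40% agricultural — not satisfied.
(ii) = F OR F = false.
(c): T AND F → false.
(2) = F OR F OR F = false.
So Overall is not satisfied (T AND F).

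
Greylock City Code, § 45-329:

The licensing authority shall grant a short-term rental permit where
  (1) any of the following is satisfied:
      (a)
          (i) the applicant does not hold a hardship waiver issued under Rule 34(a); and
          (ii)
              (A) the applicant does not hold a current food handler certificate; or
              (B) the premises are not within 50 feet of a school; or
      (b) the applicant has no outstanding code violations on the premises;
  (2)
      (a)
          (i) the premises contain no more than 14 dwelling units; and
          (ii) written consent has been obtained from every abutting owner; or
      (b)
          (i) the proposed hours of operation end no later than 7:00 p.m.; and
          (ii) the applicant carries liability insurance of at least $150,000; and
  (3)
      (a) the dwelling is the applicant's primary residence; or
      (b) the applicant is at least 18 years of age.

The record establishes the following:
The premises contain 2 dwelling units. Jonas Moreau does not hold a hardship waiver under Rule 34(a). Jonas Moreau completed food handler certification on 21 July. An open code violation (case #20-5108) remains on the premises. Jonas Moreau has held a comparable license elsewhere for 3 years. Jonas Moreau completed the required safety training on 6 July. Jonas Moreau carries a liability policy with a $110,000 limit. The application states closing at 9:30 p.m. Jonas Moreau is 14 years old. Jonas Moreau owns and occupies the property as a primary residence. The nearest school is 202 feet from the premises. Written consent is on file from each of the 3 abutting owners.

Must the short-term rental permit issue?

(i) not (hardship waiver) — met.
(A) not (food handler cert.) — not satisfied.
(B) ≥50 ft from school — holds.
So (ii) is satisfied (F OR T).
(a): T AND T → true.
(b) no code violations — not met.
So (1) is satisfied (T OR F).
(i) ≤ 14 units — holds.
(ii) all abutters consent — met.
(a): T AND T → true.
(i) closes by 7 p.m. — not satisfied.
(ii) insurance ≥ $150,000 — fails.
(b): F AND F → false.
(2) = T OR F = true.
(a) primary residence — satisfied.
(b) age ≥ 18 — not met.
(3): T OR F → true.
Overall = T AND T AND T = true.

Yes — granted.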